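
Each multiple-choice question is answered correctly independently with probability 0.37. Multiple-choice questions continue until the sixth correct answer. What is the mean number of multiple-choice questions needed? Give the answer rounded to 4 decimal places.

Y = total multiple-choice questions until the sixth success; negative binomial with r=6, p=0.37.
E[Y] = r / p = 6 / 0.37 = 16.216216

16.2162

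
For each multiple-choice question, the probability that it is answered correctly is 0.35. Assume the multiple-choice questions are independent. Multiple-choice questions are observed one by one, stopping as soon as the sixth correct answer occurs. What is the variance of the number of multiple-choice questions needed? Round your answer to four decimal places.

Y = total multiple-choice questions until the sixth success; negative binomial with r=6, p=0.35.
Var(Y) = r(1−p)/p² = 6·0.65 / 0.35² = 31.836735

31.8367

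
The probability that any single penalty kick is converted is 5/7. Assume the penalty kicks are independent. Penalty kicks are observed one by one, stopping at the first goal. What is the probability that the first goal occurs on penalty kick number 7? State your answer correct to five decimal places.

0.00039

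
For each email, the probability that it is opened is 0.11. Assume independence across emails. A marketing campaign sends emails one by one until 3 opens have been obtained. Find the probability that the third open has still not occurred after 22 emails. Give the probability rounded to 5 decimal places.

0.55820

Needing more than 22 emails ⇔ fewer than 3 successes in the first 22. With X ~ Binomial(22, 0.11), P(Y > 22) = P(X ≤ 2).
  k=0: C(22,0)·0.11^0·0.89^22 = 0.0770159
  k=1: C(22,1)·0.11^1·0.89^21 = 0.2094139
  k=2: C(22,2)·0.11^2·0.89^20 = 0.2717675
P(X ≤ 2) = 0.5581972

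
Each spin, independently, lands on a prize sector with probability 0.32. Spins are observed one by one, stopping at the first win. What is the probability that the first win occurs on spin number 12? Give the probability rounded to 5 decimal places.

Geometric (trials to first success), p = 0.32.
P(Y = 12) = (1−p)^11 · p = 0.014375 · 0.32 = 0.0045999

0.00460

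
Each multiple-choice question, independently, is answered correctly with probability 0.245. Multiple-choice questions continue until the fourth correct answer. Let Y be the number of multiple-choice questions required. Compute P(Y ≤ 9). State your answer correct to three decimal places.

0.157

Finishing within 9 multiple-choice questions ⇔ at least 4 successes in the first 9. With X ~ Binomial(9, 0.245), P(Y ≤ 9) = 1 − P(X ≤ 3).
  k=0: C(9,0)·0.245^0·0.755^9 = 0.07971
  k=1: C(9,1)·0.245^1·0.755^8 = 0.23280
  k=2: C(9,2)·0.245^2·0.755^7 = 0.30218
  k=3: C(9,3)·0.245^3·0.755^6 = 0.22880
1 − 0.84349 = 0.15651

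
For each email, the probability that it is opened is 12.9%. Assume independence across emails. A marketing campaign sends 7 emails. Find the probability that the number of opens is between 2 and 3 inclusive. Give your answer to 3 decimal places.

0.218

X ~ Binomial(7, 0.129); P(2 ≤ X ≤ 3) = Σ C(7,k) p^k (1−p)^(7−k) over k:
  k=2: C(7,2)·0.129^2·0.871^5 = 0.17518
  k=3: C(7,3)·0.129^3·0.871^4 = 0.04324
Total = 0.21842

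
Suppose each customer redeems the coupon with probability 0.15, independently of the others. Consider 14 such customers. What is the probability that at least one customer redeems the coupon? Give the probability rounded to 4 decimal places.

0.8972

P(at least one) = 1 − P(none) = 1 − (1 − 0.15)^14
= 1 − 0.102770 = 0.897230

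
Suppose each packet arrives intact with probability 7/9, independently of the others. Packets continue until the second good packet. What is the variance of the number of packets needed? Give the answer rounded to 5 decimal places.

0.73469

Y = total packets until the second success; negative binomial with r=2, p=0.777778.
Var(Y) = r(1−p)/p² = 2·0.222222 / 0.777778² = 0.7346939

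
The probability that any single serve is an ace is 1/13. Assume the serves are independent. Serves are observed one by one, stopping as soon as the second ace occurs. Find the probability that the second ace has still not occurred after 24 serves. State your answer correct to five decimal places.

0.43937

Needing more than 24 serves ⇔ fewer than 2 successes in the first 24. With X ~ Binomial(24, 0.076923), P(Y > 24) = P(X ≤ 1).
  k=0: C(24,0)·0.076923^0·0.923077^24 = 0.1464568
  k=1: C(24,1)·0.076923^1·0.923077^23 = 0.2929135
P(X ≤ 1) = 0.4393703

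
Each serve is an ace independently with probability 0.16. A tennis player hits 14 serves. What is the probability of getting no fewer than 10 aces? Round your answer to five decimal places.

0.00001

X ~ Binomial(14, 0.16); P(X ≥ 10) = Σ C(14,k) p^k (1−p)^(14−k) over k:
  k=10: C(14,10)·0.16^10·0.84^4 = 0.0000055
  k=11: C(14,11)·0.16^11·0.84^3 = 0.0000004
  k=12: C(14,12)·0.16^12·0.84^2 = 0.0000000
  k=13: C(14,13)·0.16^13·0.84^1 = 0.0000000
  k=14: C(14,14)·0.16^14·0.84^0 = 0.0000000
Total = 0.0000059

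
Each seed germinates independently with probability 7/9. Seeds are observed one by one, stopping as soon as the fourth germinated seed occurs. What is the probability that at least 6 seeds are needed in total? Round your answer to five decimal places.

0.30876

Needing more than 5 seeds ⇔ fewer than 4 successes in the first 5. With X ~ Binomial(5, 0.777778), P(Y > 5) = P(X ≤ 3).
  k=0: C(5,0)·0.777778^0·0.222222^5 = 0.0005419
  k=1: C(5,1)·0.777778^1·0.222222^4 = 0.0094836
  k=2: C(5,2)·0.777778^2·0.222222^3 = 0.0663855
  k=3: C(5,3)·0.777778^3·0.222222^2 = 0.2323494
P(X ≤ 3) = 0.3087605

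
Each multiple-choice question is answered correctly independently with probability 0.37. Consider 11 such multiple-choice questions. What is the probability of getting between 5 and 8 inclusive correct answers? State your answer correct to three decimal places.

0.382

X ~ Binomial(11, 0.37); P(5 ≤ X ≤ 8) = Σ C(11,k) p^k (1−p)^(11−k) over k:
  k=5: C(11,5)·0.37^5·0.63^6 = 0.20031
  k=6: C(11,6)·0.37^6·0.63^5 = 0.11764
  k=7: C(11,7)·0.37^7·0.63^4 = 0.04935
  k=8: C(11,8)·0.37^8·0.63^3 = 0.01449
Total = 0.38179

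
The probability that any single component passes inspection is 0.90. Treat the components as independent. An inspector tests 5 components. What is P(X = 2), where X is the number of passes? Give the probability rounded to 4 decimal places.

0.0081

X ~ Binomial(n=5, p=0.90).
P(X=2) = C(5,2) · p^2 · (1−p)^3
= 10 · 0.81 · 0.001 = 0.008100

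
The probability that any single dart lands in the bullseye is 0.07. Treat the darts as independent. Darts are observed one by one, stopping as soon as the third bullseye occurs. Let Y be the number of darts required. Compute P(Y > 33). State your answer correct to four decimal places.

Needing more than 33 darts ⇔ fewer than 3 successes in the first 33. With X ~ Binomial(33, 0.07), P(Y > 33) = P(X ≤ 2).
  k=0: C(33,0)·0.07^0·0.93^33 = 0.091188
  k=1: C(33,1)·0.07^1·0.93^32 = 0.226499
  k=2: C(33,2)·0.07^2·0.93^31 = 0.272773
P(X ≤ 2) = 0.590460

0.5905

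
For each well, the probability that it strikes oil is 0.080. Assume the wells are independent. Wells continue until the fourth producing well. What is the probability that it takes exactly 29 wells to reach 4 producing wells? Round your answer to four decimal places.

0.0167

Y = trial on which the fourth success occurs; negative binomial, r=4, p=0.08.
P(Y=29) = C(28,3) · p^4 · (1−p)^25
= 3276 · 4.096e-05 · 0.12436 = 0.016688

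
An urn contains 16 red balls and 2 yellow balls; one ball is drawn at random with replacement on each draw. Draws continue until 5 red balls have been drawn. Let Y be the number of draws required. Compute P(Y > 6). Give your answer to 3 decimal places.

0.137

Needing more than 6 draws ⇔ fewer than 5 successes in the first 6. With X ~ Binomial(6, 0.888889), P(Y > 6) = P(X ≤ 4).
  k=0: C(6,0)·0.888889^0·0.111111^6 = 0.00000
  k=1: C(6,1)·0.888889^1·0.111111^5 = 0.00009
  k=2: C(6,2)·0.888889^2·0.111111^4 = 0.00181
  k=3: C(6,3)·0.888889^3·0.111111^3 = 0.01927
  k=4: C(6,4)·0.888889^4·0.111111^2 = 0.11561
P(X ≤ 4) = 0.13678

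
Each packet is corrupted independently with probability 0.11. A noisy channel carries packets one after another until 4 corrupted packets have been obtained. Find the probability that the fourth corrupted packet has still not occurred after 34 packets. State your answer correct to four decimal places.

Needing more than 34 packets ⇔ fewer than 4 successes in the first 34. With X ~ Binomial(34, 0.11), P(Y > 34) = P(X ≤ 3).
  k=0: C(34,0)·0.11^0·0.89^34 = 0.019022
  k=1: C(34,1)·0.11^1·0.89^33 = 0.079936
  k=2: C(34,2)·0.11^2·0.89^32 = 0.163015
  k=3: C(34,3)·0.11^3·0.89^31 = 0.214912
P(X ≤ 3) = 0.476885

0.4769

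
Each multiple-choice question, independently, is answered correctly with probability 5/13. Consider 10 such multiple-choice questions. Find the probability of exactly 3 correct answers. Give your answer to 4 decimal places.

0.2282

X ~ Binomial(n=10, p=0.384615).
P(X=3) = C(10,3) · p^3 · (1−p)^7
= 120 · 0.056896 · 0.033422 = 0.228185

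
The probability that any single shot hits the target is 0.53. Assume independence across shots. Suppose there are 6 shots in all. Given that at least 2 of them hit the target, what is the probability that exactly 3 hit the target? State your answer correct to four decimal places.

0.3374

X ~ Binomial(6, 0.53). Want P(X=3 | X≥2) = P(X=3) / P(X≥2).
P(X=3) = C(6,3)·0.53^3·0.47^3 = 0.309137
P(X≥2) = 1 − 0.010779 − 0.072932 = 0.916289
Ratio = 0.309137 / 0.916289 = 0.337379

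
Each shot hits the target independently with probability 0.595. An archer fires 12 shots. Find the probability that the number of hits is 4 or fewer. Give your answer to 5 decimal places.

X ~ Binomial(12, 0.595); P(X ≤ 4) = Σ C(12,k) p^k (1−p)^(12−k) over k:
  k=0: C(12,0)·0.595^0·0.405^12 = 0.0000195
  k=1: C(12,1)·0.595^1·0.405^11 = 0.0003433
  k=2: C(12,2)·0.595^2·0.405^10 = 0.0027741
  k=3: C(12,3)·0.595^3·0.405^9 = 0.0135853
  k=4: C(12,4)·0.595^4·0.405^8 = 0.0449069
Total = 0.0616291

0.06163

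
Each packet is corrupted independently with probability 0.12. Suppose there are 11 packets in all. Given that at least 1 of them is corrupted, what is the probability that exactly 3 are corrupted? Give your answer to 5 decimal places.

X ~ Binomial(11, 0.12). Want P(X=3 | X≥1) = P(X=3) / P(X≥1).
P(X=3) = C(11,3)·0.12^3·0.88^8 = 0.1025390
P(X≥1) = 1 − 0.2450809 = 0.7549191
Ratio = 0.1025390 / 0.7549191 = 0.1358278

0.13583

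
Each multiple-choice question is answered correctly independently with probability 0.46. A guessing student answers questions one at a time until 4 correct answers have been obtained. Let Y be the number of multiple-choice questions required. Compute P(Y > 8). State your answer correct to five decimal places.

0.45369

Needing more than 8 multiple-choice questions ⇔ fewer than 4 successes in the first 8. With X ~ Binomial(8, 0.46), P(Y > 8) = P(X ≤ 3).
  k=0: C(8,0)·0.46^0·0.54^8 = 0.0072302
  k=1: C(8,1)·0.46^1·0.54^7 = 0.0492724
  k=2: C(8,2)·0.46^2·0.54^6 = 0.1469049
  k=3: C(8,3)·0.46^3·0.54^5 = 0.2502824
P(X ≤ 3) = 0.4536899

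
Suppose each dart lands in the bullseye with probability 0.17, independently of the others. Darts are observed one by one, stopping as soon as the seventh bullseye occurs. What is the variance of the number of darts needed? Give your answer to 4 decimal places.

201.0381

Y = total darts until the seventh success; negative binomial with r=7, p=0.17.
Var(Y) = r(1−p)/p² = 7·0.83 / 0.17² = 201.038062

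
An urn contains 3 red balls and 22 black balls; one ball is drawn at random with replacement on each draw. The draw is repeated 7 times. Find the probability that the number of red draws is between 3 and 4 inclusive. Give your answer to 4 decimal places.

X ~ Binomial(7, 0.12); P(3 ≤ X ≤ 4) = Σ C(7,k) p^k (1−p)^(7−k) over k:
  k=3: C(7,3)·0.12^3·0.88^4 = 0.036270
  k=4: C(7,4)·0.12^4·0.88^3 = 0.004946
Total = 0.041215

0.0412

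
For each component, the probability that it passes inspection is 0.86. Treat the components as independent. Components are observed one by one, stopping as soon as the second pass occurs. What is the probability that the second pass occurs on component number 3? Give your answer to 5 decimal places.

0.20709

Y = trial on which the second success occurs; negative binomial, r=2, p=0.86.
P(Y=3) = C(2,1) · p^2 · (1−p)^1
= 2 · 0.7396 · 0.14 = 0.2070880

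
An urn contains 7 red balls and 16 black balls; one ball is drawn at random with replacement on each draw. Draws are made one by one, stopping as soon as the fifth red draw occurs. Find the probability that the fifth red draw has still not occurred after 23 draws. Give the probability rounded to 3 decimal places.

Needing more than 23 draws ⇔ fewer than 5 successes in the first 23. With X ~ Binomial(23, 0.304348), P(Y > 23) = P(X ≤ 4).
  k=0: C(23,0)·0.304348^0·0.695652^23 = 0.00024
  k=1: C(23,1)·0.304348^1·0.695652^22 = 0.00239
  k=2: C(23,2)·0.304348^2·0.695652^21 = 0.01148
  k=3: C(23,3)·0.304348^3·0.695652^20 = 0.03517
  k=4: C(23,4)·0.304348^4·0.695652^19 = 0.07693
P(X ≤ 4) = 0.12621

0.126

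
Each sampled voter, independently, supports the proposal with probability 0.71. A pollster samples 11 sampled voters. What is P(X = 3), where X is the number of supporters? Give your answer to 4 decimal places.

0.0030

X ~ Binomial(n=11, p=0.71).
P(X=3) = C(11,3) · p^3 · (1−p)^8
= 165 · 0.35791 · 5.0025e-05 = 0.002954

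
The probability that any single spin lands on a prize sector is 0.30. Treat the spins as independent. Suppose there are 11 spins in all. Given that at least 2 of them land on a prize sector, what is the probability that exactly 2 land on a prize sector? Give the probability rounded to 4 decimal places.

0.2252

X ~ Binomial(11, 0.30). Want P(X=2 | X≥2) = P(X=2) / P(X≥2).
P(X=2) = C(11,2)·0.30^2·0.70^9 = 0.199750
P(X≥2) = 1 − 0.019773 − 0.093217 = 0.887010
Ratio = 0.199750 / 0.887010 = 0.225195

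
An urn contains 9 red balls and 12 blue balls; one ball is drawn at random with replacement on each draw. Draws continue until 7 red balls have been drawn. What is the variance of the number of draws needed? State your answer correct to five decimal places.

Y = total draws until the seventh success; negative binomial with r=7, p=0.428571.
Var(Y) = r(1−p)/p² = 7·0.571429 / 0.428571² = 21.7777778

21.77778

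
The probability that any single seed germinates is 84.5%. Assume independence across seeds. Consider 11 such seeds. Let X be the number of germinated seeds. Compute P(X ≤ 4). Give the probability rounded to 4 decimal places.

0.0004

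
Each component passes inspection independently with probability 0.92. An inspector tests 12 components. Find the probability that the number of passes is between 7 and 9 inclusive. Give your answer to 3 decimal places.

X ~ Binomial(12, 0.92); P(7 ≤ X ≤ 9) = Σ C(12,k) p^k (1−p)^(12−k) over k:
  k=7: C(12,7)·0.92^7·0.08^5 = 0.00145
  k=8: C(12,8)·0.92^8·0.08^4 = 0.01041
  k=9: C(12,9)·0.92^9·0.08^3 = 0.05318
Total = 0.06504

0.065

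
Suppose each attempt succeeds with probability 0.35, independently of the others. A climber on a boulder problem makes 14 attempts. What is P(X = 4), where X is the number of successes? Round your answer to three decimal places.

X ~ Binomial(n=14, p=0.35).
P(X=4) = C(14,4) · p^4 · (1−p)^10
= 1001 · 0.015006 · 0.013463 = 0.20223

0.202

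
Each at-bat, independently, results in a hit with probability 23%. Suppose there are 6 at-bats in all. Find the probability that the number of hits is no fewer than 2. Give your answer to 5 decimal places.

0.41804

X ~ Binomial(6, 0.23); P(X ≥ 2) = Σ C(6,k) p^k (1−p)^(6−k) over k:
  k=2: C(6,2)·0.23^2·0.77^4 = 0.2789394
  k=3: C(6,3)·0.23^3·0.77^3 = 0.1110927
  k=4: C(6,4)·0.23^4·0.77^2 = 0.0248877
  k=5: C(6,5)·0.23^5·0.77^1 = 0.0029736
  k=6: C(6,6)·0.23^6·0.77^0 = 0.0001480
Total = 0.4180414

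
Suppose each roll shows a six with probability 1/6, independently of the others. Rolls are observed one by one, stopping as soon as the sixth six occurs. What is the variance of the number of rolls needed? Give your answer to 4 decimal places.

180.0000

Y = total rolls until the sixth success; negative binomial with r=6, p=0.166667.
Var(Y) = r(1−p)/p² = 6·0.833333 / 0.166667² = 180.000000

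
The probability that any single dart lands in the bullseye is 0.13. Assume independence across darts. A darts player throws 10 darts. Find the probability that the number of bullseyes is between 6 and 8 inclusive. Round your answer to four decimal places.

X ~ Binomial(10, 0.13); P(6 ≤ X ≤ 8) = Σ C(10,k) p^k (1−p)^(10−k) over k:
  k=6: C(10,6)·0.13^6·0.87^4 = 0.000581
  k=7: C(10,7)·0.13^7·0.87^3 = 0.000050
  k=8: C(10,8)·0.13^8·0.87^2 = 0.000003
Total = 0.000633

0.0006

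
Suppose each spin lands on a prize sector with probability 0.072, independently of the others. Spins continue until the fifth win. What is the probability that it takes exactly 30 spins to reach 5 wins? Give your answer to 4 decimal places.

Y = trial on which the fifth success occurs; negative binomial, r=5, p=0.072.
P(Y=30) = C(29,4) · p^5 · (1−p)^25
= 23751 · 1.9349e-06 · 0.15442 = 0.007096

0.0071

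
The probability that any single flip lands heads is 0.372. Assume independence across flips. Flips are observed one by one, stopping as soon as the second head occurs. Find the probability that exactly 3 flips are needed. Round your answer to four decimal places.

0.1738

Y = trial on which the second success occurs; negative binomial, r=2, p=0.372.
P(Y=3) = C(2,1) · p^2 · (1−p)^1
= 2 · 0.13838 · 0.628 = 0.173810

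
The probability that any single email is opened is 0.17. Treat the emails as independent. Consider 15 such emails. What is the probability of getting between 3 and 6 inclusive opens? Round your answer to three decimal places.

X ~ Binomial(15, 0.17); P(3 ≤ X ≤ 6) = Σ C(15,k) p^k (1−p)^(15−k) over k:
  k=3: C(15,3)·0.17^3·0.83^12 = 0.23894
  k=4: C(15,4)·0.17^4·0.83^11 = 0.14682
  k=5: C(15,5)·0.17^5·0.83^10 = 0.06616
  k=6: C(15,6)·0.17^6·0.83^9 = 0.02258
Total = 0.47451

0.475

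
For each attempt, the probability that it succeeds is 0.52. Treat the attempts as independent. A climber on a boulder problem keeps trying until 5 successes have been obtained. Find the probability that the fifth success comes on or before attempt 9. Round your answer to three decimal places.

0.549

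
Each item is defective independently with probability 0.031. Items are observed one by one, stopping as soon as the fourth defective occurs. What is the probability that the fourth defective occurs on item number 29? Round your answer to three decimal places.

0.001

Y = trial on which the fourth success occurs; negative binomial, r=4, p=0.031.
P(Y=29) = C(28,3) · p^4 · (1−p)^25
= 3276 · 9.2352e-07 · 0.45509 = 0.00138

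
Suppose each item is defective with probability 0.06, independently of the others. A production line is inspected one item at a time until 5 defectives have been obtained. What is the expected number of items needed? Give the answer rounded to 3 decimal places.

83.333

Y = total items until the fifth success; negative binomial with r=5, p=0.06.
E[Y] = r / p = 5 / 0.06 = 83.33333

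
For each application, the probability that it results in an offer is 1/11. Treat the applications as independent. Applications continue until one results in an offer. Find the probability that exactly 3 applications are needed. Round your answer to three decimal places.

0.075

Geometric (trials to first success), p = 0.090909.
P(Y = 3) = (1−p)^2 · p = 0.82645 · 0.090909 = 0.07513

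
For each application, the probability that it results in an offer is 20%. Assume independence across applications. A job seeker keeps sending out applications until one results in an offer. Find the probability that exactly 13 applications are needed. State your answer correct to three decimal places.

Geometric (trials to first success), p = 0.20.
P(Y = 13) = (1−p)^12 · p = 0.068719 · 0.20 = 0.01374

0.014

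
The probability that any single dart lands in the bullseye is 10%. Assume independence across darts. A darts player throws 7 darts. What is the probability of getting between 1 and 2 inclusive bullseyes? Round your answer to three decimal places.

X ~ Binomial(7, 0.10); P(1 ≤ X ≤ 2) = Σ C(7,k) p^k (1−p)^(7−k) over k:
  k=1: C(7,1)·0.10^1·0.90^6 = 0.37201
  k=2: C(7,2)·0.10^2·0.90^5 = 0.12400
Total = 0.49601

0.496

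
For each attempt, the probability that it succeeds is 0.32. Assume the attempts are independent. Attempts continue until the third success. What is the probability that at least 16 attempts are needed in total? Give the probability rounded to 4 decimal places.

Needing more than 15 attempts ⇔ fewer than 3 successes in the first 15. With X ~ Binomial(15, 0.32), P(Y > 15) = P(X ≤ 2).
  k=0: C(15,0)·0.32^0·0.68^15 = 0.003074
  k=1: C(15,1)·0.32^1·0.68^14 = 0.021695
  k=2: C(15,2)·0.32^2·0.68^13 = 0.071467
P(X ≤ 2) = 0.096236

0.0962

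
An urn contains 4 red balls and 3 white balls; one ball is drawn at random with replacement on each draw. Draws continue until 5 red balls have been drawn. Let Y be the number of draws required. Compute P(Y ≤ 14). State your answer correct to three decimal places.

0.970

Finishing within 14 draws ⇔ at least 5 successes in the first 14. With X ~ Binomial(14, 0.571429), P(Y ≤ 14) = 1 − P(X ≤ 4).
  k=0: C(14,0)·0.571429^0·0.428571^14 = 0.00001
  k=1: C(14,1)·0.571429^1·0.428571^13 = 0.00013
  k=2: C(14,2)·0.571429^2·0.428571^12 = 0.00114
  k=3: C(14,3)·0.571429^3·0.428571^11 = 0.00608
  k=4: C(14,4)·0.571429^4·0.428571^10 = 0.02231
1 − 0.02968 = 0.97032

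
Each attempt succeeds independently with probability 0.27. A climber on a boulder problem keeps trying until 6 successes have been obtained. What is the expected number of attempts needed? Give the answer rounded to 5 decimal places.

22.22222

Y = total attempts until the sixth success; negative binomial with r=6, p=0.27.
E[Y] = r / p = 6 / 0.27 = 22.2222222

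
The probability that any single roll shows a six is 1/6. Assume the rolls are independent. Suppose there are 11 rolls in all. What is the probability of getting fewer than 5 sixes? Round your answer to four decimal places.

0.9755

X ~ Binomial(11, 0.166667); P(X ≤ 4) = Σ C(11,k) p^k (1−p)^(11−k) over k:
  k=0: C(11,0)·0.166667^0·0.833333^11 = 0.134588
  k=1: C(11,1)·0.166667^1·0.833333^10 = 0.296094
  k=2: C(11,2)·0.166667^2·0.833333^9 = 0.296094
  k=3: C(11,3)·0.166667^3·0.833333^8 = 0.177656
  k=4: C(11,4)·0.166667^4·0.833333^7 = 0.071062
Total = 0.975494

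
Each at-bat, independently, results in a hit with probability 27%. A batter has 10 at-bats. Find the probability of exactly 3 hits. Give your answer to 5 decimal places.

0.26094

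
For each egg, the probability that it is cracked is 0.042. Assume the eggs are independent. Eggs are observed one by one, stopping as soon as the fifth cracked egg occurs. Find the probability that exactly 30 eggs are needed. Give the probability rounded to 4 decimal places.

0.0011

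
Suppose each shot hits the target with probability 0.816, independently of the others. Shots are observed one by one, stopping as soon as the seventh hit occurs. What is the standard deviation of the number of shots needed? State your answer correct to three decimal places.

1.391

Y = total shots until the seventh success; negative binomial with r=7, p=0.816.
SD(Y) = √[r(1−p)/p²] = √(1.93435) = 1.39081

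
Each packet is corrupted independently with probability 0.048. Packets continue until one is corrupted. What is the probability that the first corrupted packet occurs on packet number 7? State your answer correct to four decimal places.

0.0357

Geometric (trials to first success), p = 0.048.
P(Y = 7) = (1−p)^6 · p = 0.74443 · 0.048 = 0.035732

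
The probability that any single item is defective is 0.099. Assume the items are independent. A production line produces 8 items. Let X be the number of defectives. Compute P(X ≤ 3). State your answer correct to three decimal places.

0.995

X ~ Binomial(8, 0.099); P(X ≤ 3) = Σ C(8,k) p^k (1−p)^(8−k) over k:
  k=0: C(8,0)·0.099^0·0.901^8 = 0.43431
  k=1: C(8,1)·0.099^1·0.901^7 = 0.38177
  k=2: C(8,2)·0.099^2·0.901^6 = 0.14682
  k=3: C(8,3)·0.099^3·0.901^5 = 0.03226
Total = 0.99516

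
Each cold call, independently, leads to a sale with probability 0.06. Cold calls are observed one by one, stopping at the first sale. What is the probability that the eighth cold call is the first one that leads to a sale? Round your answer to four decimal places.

0.0389

Geometric (trials to first success), p = 0.06.
P(Y = 8) = (1−p)^7 · p = 0.64848 · 0.06 = 0.038909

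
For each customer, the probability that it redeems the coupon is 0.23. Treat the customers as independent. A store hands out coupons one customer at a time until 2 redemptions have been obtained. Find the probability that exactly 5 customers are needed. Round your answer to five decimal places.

Y = trial on which the second success occurs; negative binomial, r=2, p=0.23.
P(Y=5) = C(4,1) · p^2 · (1−p)^3
= 4 · 0.0529 · 0.45653 = 0.0966024

0.09660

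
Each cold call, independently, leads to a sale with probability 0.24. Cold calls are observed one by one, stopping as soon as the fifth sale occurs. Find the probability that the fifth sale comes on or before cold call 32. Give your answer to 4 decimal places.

0.9118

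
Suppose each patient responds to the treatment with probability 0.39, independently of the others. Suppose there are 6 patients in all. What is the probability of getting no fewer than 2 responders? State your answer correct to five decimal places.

X ~ Binomial(6, 0.39); P(X ≥ 2) = Σ C(6,k) p^k (1−p)^(6−k) over k:
  k=2: C(6,2)·0.39^2·0.61^4 = 0.3158929
  k=3: C(6,3)·0.39^3·0.61^3 = 0.2692857
  k=4: C(6,4)·0.39^4·0.61^2 = 0.1291247
  k=5: C(6,5)·0.39^5·0.61^1 = 0.0330221
  k=6: C(6,6)·0.39^6·0.61^0 = 0.0035187
Total = 0.7508441

0.75084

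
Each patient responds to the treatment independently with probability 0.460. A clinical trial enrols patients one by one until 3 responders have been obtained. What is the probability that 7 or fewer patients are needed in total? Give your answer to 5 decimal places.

0.70274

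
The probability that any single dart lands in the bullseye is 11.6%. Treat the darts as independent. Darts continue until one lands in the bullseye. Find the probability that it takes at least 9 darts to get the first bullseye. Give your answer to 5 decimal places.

Y = number of darts to the first success; geometric, p = 0.116.
P(Y > 8) = P(first 8 all fail) = (1−p)^8 = 0.3729221

0.37292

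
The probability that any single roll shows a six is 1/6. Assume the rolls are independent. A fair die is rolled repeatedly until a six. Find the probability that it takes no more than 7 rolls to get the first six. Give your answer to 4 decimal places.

0.7209

Y = number of rolls to the first success; geometric, p = 0.166667.
P(Y ≤ 7) = 1 − (1−p)^7 = 1 − 0.279082 = 0.720918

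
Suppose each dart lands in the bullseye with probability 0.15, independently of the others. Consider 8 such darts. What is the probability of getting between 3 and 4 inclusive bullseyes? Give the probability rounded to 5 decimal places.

X ~ Binomial(8, 0.15); P(3 ≤ X ≤ 4) = Σ C(8,k) p^k (1−p)^(8−k) over k:
  k=3: C(8,3)·0.15^3·0.85^5 = 0.0838603
  k=4: C(8,4)·0.15^4·0.85^4 = 0.0184986
Total = 0.1023589

0.10236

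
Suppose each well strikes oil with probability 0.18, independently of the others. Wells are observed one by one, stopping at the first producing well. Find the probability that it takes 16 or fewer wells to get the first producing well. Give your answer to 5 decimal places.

0.95821

Y = number of wells to the first success; geometric, p = 0.18.
P(Y ≤ 16) = 1 − (1−p)^16 = 1 − 0.0417851 = 0.9582149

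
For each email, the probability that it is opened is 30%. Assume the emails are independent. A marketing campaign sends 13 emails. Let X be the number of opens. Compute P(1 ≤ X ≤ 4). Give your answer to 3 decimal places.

X ~ Binomial(13, 0.30); P(1 ≤ X ≤ 4) = Σ C(13,k) p^k (1−p)^(13−k) over k:
  k=1: C(13,1)·0.30^1·0.70^12 = 0.05398
  k=2: C(13,2)·0.30^2·0.70^11 = 0.13881
  k=3: C(13,3)·0.30^3·0.70^10 = 0.21813
  k=4: C(13,4)·0.30^4·0.70^9 = 0.23371
Total = 0.64462

0.645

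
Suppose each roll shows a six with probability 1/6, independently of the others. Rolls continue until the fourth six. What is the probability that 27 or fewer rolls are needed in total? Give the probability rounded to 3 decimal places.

Finishing within 27 rolls ⇔ at least 4 successes in the first 27. With X ~ Binomial(27, 0.166667), P(Y ≤ 27) = 1 − P(X ≤ 3).
  k=0: C(27,0)·0.166667^0·0.833333^27 = 0.00728
  k=1: C(27,1)·0.166667^1·0.833333^26 = 0.03931
  k=2: C(27,2)·0.166667^2·0.833333^25 = 0.10221
  k=3: C(27,3)·0.166667^3·0.833333^24 = 0.17034
1 − 0.31914 = 0.68086

0.681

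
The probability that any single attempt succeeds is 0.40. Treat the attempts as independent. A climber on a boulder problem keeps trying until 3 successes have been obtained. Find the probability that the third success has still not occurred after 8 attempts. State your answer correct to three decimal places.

0.315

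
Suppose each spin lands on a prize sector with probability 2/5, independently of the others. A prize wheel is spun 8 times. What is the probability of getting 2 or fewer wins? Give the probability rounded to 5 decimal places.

0.31539

X ~ Binomial(8, 0.40); P(X ≤ 2) = Σ C(8,k) p^k (1−p)^(8−k) over k:
  k=0: C(8,0)·0.40^0·0.60^8 = 0.0167962
  k=1: C(8,1)·0.40^1·0.60^7 = 0.0895795
  k=2: C(8,2)·0.40^2·0.60^6 = 0.2090189
Total = 0.3153946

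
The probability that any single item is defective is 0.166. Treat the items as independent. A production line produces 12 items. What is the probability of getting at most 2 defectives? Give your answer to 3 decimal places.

0.680

X ~ Binomial(12, 0.166); P(X ≤ 2) = Σ C(12,k) p^k (1−p)^(12−k) over k:
  k=0: C(12,0)·0.166^0·0.834^12 = 0.11324
  k=1: C(12,1)·0.166^1·0.834^11 = 0.27047
  k=2: C(12,2)·0.166^2·0.834^10 = 0.29609
Total = 0.67979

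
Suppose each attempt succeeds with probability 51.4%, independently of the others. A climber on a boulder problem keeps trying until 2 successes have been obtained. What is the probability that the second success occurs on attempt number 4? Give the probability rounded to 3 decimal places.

Y = trial on which the second success occurs; negative binomial, r=2, p=0.514.
P(Y=4) = C(3,1) · p^2 · (1−p)^2
= 3 · 0.2642 · 0.2362 = 0.18721

0.187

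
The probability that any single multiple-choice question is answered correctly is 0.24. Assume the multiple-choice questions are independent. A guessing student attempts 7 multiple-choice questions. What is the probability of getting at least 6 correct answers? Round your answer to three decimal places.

0.001

X ~ Binomial(7, 0.24); P(X ≥ 6) = Σ C(7,k) p^k (1−p)^(7−k) over k:
  k=6: C(7,6)·0.24^6·0.76^1 = 0.00102
  k=7: C(7,7)·0.24^7·0.76^0 = 0.00005
Total = 0.00106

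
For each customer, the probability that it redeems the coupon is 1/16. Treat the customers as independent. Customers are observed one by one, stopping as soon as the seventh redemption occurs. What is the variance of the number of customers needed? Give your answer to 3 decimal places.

1680.000

Y = total customers until the seventh success; negative binomial with r=7, p=0.0625.
Var(Y) = r(1−p)/p² = 7·0.9375 / 0.0625² = 1680.00000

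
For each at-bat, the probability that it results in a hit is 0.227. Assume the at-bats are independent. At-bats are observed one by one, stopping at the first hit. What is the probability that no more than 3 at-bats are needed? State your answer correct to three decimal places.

Y = number of at-bats to the first success; geometric, p = 0.227.
P(Y ≤ 3) = 1 − (1−p)^3 = 1 − 0.46189 = 0.53811

0.538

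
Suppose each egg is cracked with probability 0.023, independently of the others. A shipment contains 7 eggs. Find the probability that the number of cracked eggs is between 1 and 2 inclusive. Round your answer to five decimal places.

0.14991

X ~ Binomial(7, 0.023); P(1 ≤ X ≤ 2) = Σ C(7,k) p^k (1−p)^(7−k) over k:
  k=1: C(7,1)·0.023^1·0.977^6 = 0.1400210
  k=2: C(7,2)·0.023^2·0.977^5 = 0.0098889
Total = 0.1499099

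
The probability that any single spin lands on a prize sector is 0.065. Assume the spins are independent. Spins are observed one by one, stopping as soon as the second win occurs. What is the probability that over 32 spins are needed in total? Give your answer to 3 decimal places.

0.375

Needing more than 32 spins ⇔ fewer than 2 successes in the first 32. With X ~ Binomial(32, 0.065), P(Y > 32) = P(X ≤ 1).
  k=0: C(32,0)·0.065^0·0.935^32 = 0.11640
  k=1: C(32,1)·0.065^1·0.935^31 = 0.25895
P(X ≤ 1) = 0.37536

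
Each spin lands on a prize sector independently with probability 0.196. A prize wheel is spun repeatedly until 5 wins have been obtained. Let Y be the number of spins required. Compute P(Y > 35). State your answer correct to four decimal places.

0.1568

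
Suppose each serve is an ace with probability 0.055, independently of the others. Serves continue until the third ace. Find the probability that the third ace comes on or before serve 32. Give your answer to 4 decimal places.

0.2568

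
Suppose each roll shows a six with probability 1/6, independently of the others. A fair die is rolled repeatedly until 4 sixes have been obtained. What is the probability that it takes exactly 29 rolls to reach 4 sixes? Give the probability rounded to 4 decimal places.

Y = trial on which the fourth success occurs; negative binomial, r=4, p=0.166667.
P(Y=29) = C(28,3) · p^4 · (1−p)^25
= 3276 · 0.0007716 · 0.010483 = 0.026498

0.0265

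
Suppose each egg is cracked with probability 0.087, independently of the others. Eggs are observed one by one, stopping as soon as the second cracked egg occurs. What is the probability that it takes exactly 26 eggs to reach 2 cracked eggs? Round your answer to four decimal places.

0.0213

Y = trial on which the second success occurs; negative binomial, r=2, p=0.087.
P(Y=26) = C(25,1) · p^2 · (1−p)^24
= 25 · 0.007569 · 0.11254 = 0.021295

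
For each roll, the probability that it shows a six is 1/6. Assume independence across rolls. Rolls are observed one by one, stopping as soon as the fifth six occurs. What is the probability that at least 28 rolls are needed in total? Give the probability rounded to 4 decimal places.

Needing more than 27 rolls ⇔ fewer than 5 successes in the first 27. With X ~ Binomial(27, 0.166667), P(Y > 27) = P(X ≤ 4).
  k=0: C(27,0)·0.166667^0·0.833333^27 = 0.007280
  k=1: C(27,1)·0.166667^1·0.833333^26 = 0.039310
  k=2: C(27,2)·0.166667^2·0.833333^25 = 0.102205
  k=3: C(27,3)·0.166667^3·0.833333^24 = 0.170342
  k=4: C(27,4)·0.166667^4·0.833333^23 = 0.204411
P(X ≤ 4) = 0.523547

0.5235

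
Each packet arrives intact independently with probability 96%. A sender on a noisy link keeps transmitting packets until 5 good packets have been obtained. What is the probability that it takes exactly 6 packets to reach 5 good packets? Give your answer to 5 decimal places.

Y = trial on which the fifth success occurs; negative binomial, r=5, p=0.96.
P(Y=6) = C(5,4) · p^5 · (1−p)^1
= 5 · 0.81537 · 0.04 = 0.1630745

0.16307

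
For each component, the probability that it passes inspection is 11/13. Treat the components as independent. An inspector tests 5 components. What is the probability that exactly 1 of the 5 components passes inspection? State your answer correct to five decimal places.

0.00237

X ~ Binomial(n=5, p=0.846154).
P(X=1) = C(5,1) · p^1 · (1−p)^4
= 5 · 0.84615 · 0.0005602 = 0.0023701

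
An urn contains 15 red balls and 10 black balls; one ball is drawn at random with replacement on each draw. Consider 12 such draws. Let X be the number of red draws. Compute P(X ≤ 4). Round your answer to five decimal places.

X ~ Binomial(12, 0.60); P(X ≤ 4) = Σ C(12,k) p^k (1−p)^(12−k) over k:
  k=0: C(12,0)·0.60^0·0.40^12 = 0.0000168
  k=1: C(12,1)·0.60^1·0.40^11 = 0.0003020
  k=2: C(12,2)·0.60^2·0.40^10 = 0.0024914
  k=3: C(12,3)·0.60^3·0.40^9 = 0.0124571
  k=4: C(12,4)·0.60^4·0.40^8 = 0.0420427
Total = 0.0573099

0.05731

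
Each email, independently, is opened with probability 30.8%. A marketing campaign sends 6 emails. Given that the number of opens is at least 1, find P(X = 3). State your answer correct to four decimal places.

X ~ Binomial(6, 0.308). Want P(X=3 | X≥1) = P(X=3) / P(X≥1).
P(X=3) = C(6,3)·0.308^3·0.692^3 = 0.193642
P(X≥1) = 1 − 0.109809 = 0.890191
Ratio = 0.193642 / 0.890191 = 0.217529

0.2175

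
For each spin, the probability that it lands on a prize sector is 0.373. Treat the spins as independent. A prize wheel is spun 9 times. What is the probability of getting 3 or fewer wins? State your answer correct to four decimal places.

0.5508

X ~ Binomial(9, 0.373); P(X ≤ 3) = Σ C(9,k) p^k (1−p)^(9−k) over k:
  k=0: C(9,0)·0.373^0·0.627^9 = 0.014976
  k=1: C(9,1)·0.373^1·0.627^8 = 0.080185
  k=2: C(9,2)·0.373^2·0.627^7 = 0.190806
  k=3: C(9,3)·0.373^3·0.627^6 = 0.264857
Total = 0.550824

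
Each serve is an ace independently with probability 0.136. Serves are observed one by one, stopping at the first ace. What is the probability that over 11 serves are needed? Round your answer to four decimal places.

0.2003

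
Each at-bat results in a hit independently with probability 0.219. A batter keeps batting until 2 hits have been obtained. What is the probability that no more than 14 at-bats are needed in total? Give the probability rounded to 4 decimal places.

0.8453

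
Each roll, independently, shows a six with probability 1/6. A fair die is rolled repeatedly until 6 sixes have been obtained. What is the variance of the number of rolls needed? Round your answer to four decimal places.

Y = total rolls until the sixth success; negative binomial with r=6, p=0.166667.
Var(Y) = r(1−p)/p² = 6·0.833333 / 0.166667² = 180.000000

180.0000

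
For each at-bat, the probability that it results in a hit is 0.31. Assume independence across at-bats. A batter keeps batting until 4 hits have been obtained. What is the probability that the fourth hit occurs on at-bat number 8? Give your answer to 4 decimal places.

0.0733

Y = trial on which the fourth success occurs; negative binomial, r=4, p=0.31.
P(Y=8) = C(7,3) · p^4 · (1−p)^4
= 35 · 0.0092352 · 0.22667 = 0.073267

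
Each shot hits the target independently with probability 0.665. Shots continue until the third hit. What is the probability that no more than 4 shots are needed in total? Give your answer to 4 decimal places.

0.5896

Finishing within 4 shots ⇔ at least 3 successes in the first 4. With X ~ Binomial(4, 0.665), P(Y ≤ 4) = 1 − P(X ≤ 2).
  k=0: C(4,0)·0.665^0·0.335^4 = 0.012594
  k=1: C(4,1)·0.665^1·0.335^3 = 0.100004
  k=2: C(4,2)·0.665^2·0.335^2 = 0.297772
1 − 0.410370 = 0.589630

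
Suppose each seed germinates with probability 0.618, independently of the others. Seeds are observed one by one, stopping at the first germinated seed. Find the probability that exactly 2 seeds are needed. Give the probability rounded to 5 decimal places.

Geometric (trials to first success), p = 0.618.
P(Y = 2) = (1−p)^1 · p = 0.382 · 0.618 = 0.2360760

0.23608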